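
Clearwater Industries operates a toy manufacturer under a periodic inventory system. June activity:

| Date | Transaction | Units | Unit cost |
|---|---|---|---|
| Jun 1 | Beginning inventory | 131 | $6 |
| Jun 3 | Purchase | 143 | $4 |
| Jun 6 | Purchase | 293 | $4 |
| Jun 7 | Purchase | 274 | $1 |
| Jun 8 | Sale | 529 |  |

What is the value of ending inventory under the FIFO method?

Ending inventory = $426

Jun 8, 529 sold [FIFO — oldest first]: 131 @ $6 + 143 @ $4 + 255 @ $4 = $2,378
Ending inventory: 38 @ $4 + 274 @ $1 = $426
Check: goods available $2,804 = COGS $2,378 + ending $426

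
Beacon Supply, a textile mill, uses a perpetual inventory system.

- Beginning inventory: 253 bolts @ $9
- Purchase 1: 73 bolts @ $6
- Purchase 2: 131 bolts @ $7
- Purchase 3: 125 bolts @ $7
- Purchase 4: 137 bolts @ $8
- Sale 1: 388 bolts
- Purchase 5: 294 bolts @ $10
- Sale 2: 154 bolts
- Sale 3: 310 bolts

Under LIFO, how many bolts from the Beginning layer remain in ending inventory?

161

Sale 1 (388) [LIFO — newest first]: 137 @ $8 + 125 @ $7 + 126 @ $7 = $2,853
Sale 2 (154) [LIFO — newest first]: 154 @ $10 = $1,540
Sale 3 (310) [LIFO — newest first]: 140 @ $10 + 5 @ $7 + 73 @ $6 + 92 @ $9 = $2,701
Total COGS = $2,853 + $1,540 + $2,701 = $7,094
Ending inventory: 161 @ $9 = $1,449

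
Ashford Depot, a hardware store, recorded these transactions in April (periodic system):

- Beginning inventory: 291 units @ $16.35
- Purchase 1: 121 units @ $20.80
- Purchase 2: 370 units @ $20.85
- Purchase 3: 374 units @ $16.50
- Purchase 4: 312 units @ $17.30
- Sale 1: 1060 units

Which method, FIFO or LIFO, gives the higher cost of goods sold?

FIFO

FIFO COGS: 291 @ $16.35 + 121 @ $20.80 + 370 @ $20.85 + 278 @ $16.50 = $19,576.15
LIFO COGS: 312 @ $17.30 + 374 @ $16.50 + 370 @ $20.85 + 4 @ $20.80 = $19,366.30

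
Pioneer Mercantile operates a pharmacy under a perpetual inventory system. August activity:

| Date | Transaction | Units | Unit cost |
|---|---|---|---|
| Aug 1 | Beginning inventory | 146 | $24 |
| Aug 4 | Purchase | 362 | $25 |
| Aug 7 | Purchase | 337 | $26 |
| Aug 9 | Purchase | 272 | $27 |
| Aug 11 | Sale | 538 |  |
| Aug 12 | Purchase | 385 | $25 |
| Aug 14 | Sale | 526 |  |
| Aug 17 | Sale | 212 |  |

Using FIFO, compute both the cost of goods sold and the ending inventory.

COGS = $32,635; ending inventory = $5,650

Aug 11, 538 sold [FIFO — oldest first]: 146 @ $24 + 362 @ $25 + 30 @ $26 = $13,334
Aug 14, 526 sold [FIFO — oldest first]: 307 @ $26 + 219 @ $27 = $13,895
Aug 17, 212 sold [FIFO — oldest first]: 53 @ $27 + 159 @ $25 = $5,406
Total COGS = $13,334 + $13,895 + $5,406 = $32,635
Ending inventory: 226 @ $25 = $5,650
Check: goods available $38,285 = COGS $32,635 + ending $5,650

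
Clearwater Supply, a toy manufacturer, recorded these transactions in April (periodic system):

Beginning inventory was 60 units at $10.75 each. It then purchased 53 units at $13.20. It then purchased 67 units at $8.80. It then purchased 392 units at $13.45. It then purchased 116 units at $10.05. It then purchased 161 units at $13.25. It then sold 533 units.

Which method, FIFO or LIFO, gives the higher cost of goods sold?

FIFO COGS: 60 @ $10.75 + 53 @ $13.20 + 67 @ $8.80 + 353 @ $13.45 = $6,682.05
LIFO COGS: 161 @ $13.25 + 116 @ $10.05 + 256 @ $13.45 = $6,742.25

LIFO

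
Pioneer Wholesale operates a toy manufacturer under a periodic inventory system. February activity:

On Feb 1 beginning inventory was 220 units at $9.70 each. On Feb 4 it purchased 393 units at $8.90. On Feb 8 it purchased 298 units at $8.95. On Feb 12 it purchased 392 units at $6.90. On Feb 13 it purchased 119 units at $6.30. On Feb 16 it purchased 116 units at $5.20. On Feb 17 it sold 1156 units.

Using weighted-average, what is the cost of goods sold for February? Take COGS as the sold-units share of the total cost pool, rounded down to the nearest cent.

Feb 17, sell 1156: 1156/1538 × $12,356.50 → $9,287.46
Ending inventory (cost pool remaining) = $3,069.04
Check: goods available $12,356.50 = COGS $9,287.46 + ending $3,069.04

COGS = $9,287.46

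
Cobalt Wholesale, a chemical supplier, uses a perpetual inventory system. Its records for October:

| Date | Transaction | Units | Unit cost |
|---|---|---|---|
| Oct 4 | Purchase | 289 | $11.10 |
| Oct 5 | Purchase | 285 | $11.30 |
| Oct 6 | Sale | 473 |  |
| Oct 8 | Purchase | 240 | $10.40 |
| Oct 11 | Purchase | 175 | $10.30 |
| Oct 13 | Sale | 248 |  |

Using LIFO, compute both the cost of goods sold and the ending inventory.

Oct 6, 473 sold [LIFO — newest first]: 285 @ $11.30 + 188 @ $11.10 = $5,307.30
Oct 13, 248 sold [LIFO — newest first]: 175 @ $10.30 + 73 @ $10.40 = $2,561.70
Total COGS = $5,307.30 + $2,561.70 = $7,869.00
Ending inventory: 101 @ $11.10 + 167 @ $10.40 = $2,857.90
Check: goods available $10,726.90 = COGS $7,869.00 + ending $2,857.90

COGS = $7,869.00; ending inventory = $2,857.90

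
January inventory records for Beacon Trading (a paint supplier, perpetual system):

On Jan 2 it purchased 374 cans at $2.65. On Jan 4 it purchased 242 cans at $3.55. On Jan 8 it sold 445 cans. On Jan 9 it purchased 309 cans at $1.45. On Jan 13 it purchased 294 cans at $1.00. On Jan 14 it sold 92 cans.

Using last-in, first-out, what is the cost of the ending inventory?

Jan 8, 445 sold [LIFO — newest first]: 242 @ $3.55 + 203 @ $2.65 = $1,397.05
Jan 14, 92 sold [LIFO — newest first]: 92 @ $1.00 = $92.00
Total COGS = $1,397.05 + $92.00 = $1,489.05
Ending inventory: 171 @ $2.65 + 309 @ $1.45 + 202 @ $1.00 = $1,103.20

Ending inventory = $1,103.20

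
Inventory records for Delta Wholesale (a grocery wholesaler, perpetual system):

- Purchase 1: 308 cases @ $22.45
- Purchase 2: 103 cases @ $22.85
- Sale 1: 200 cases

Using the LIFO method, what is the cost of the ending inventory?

Ending inventory = $4,736.95

Sale 1 (200) [LIFO — newest first]: 103 @ $22.85 + 97 @ $22.45 = $4,531.20
Ending inventory: 211 @ $22.45 = $4,736.95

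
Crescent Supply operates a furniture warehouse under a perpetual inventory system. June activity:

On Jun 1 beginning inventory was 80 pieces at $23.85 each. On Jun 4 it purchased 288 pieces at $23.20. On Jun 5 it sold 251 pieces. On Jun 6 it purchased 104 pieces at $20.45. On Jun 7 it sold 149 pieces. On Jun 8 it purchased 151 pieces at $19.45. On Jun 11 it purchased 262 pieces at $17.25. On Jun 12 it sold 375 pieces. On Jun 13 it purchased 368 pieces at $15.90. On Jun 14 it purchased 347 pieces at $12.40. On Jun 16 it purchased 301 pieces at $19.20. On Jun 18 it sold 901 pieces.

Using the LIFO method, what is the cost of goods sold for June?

Jun 5, 251 sold [LIFO — newest first]: 251 @ $23.20 = $5,823.20
Jun 7, 149 sold [LIFO — newest first]: 104 @ $20.45 + 37 @ $23.20 + 8 @ $23.85 = $3,176.00
Jun 12, 375 sold [LIFO — newest first]: 262 @ $17.25 + 113 @ $19.45 = $6,717.35
Jun 18, 901 sold [LIFO — newest first]: 301 @ $19.20 + 347 @ $12.40 + 253 @ $15.90 = $14,104.70
Total COGS = $5,823.20 + $3,176.00 + $6,717.35 + $14,104.70 = $29,821.25
Ending inventory: 72 @ $23.85 + 38 @ $19.45 + 115 @ $15.90 = $4,284.80

COGS = $29,821.25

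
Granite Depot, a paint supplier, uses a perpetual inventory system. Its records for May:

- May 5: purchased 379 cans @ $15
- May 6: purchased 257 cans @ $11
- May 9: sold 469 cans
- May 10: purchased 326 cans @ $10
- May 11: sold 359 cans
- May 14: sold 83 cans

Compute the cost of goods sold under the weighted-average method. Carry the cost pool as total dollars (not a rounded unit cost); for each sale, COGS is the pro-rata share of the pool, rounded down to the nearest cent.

After May 5: 379 on hand, pool $5,685.00 (≈ $15.0000 each)
After May 6: 636 on hand, pool $8,512.00 (≈ $13.3836 each)
May 9, sell 469: 469/636 × $8,512.00 → $6,276.93
After May 10: 493 on hand, pool $5,495.07 (≈ $11.1462 each)
May 11, sell 359: 359/493 × $5,495.07 → $4,001.48
May 14, sell 83: 83/134 × $1,493.59 → $925.13
Total COGS = $6,276.93 + $4,001.48 + $925.13 = $11,203.54
Ending inventory (cost pool remaining) = $568.46

COGS = $11,203.54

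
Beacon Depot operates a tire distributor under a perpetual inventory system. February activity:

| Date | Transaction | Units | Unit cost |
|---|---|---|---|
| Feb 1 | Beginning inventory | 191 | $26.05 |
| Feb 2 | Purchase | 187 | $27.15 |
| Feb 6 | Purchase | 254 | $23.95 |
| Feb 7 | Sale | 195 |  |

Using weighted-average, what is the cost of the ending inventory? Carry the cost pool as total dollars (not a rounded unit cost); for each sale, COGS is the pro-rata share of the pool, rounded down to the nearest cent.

After Feb 1: 191 on hand, pool $4,975.55 (≈ $26.0500 each)
After Feb 2: 378 on hand, pool $10,052.60 (≈ $26.5942 each)
After Feb 6: 632 on hand, pool $16,135.90 (≈ $25.5315 each)
Feb 7, sell 195: 195/632 × $16,135.90 → $4,978.64
Ending inventory (cost pool remaining) = $11,157.26

Ending inventory = $11,157.26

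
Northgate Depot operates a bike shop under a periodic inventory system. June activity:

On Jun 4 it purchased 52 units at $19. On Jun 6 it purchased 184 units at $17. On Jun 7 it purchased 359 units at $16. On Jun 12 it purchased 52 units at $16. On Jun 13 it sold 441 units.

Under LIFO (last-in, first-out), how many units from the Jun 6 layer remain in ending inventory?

154

Jun 13, 441 sold [LIFO — newest first]: 52 @ $16 + 359 @ $16 + 30 @ $17 = $7,086
Ending inventory: 52 @ $19 + 154 @ $17 = $3,606
Check: goods available $10,692 = COGS $7,086 + ending $3,606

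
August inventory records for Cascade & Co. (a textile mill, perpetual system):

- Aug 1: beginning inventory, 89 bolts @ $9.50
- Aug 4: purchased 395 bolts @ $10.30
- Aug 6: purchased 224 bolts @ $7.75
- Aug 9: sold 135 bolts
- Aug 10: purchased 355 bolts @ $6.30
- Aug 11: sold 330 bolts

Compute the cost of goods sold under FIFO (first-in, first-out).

Aug 9, 135 sold [FIFO — oldest first]: 89 @ $9.50 + 46 @ $10.30 = $1,319.30
Aug 11, 330 sold [FIFO — oldest first]: 330 @ $10.30 = $3,399.00
Total COGS = $1,319.30 + $3,399.00 = $4,718.30
Ending inventory: 19 @ $10.30 + 224 @ $7.75 + 355 @ $6.30 = $4,168.20
Check: goods available $8,886.50 = COGS $4,718.30 + ending $4,168.20

COGS = $4,718.30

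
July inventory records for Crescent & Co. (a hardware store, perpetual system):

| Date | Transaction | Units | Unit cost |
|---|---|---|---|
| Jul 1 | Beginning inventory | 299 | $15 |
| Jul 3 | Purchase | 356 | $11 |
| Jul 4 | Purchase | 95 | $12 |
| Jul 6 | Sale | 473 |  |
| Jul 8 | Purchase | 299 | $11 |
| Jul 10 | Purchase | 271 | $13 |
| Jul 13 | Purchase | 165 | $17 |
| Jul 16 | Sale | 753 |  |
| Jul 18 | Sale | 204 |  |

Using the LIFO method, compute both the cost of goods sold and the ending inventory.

COGS = $18,333; ending inventory = $825

Jul 6, 473 sold [LIFO — newest first]: 95 @ $12 + 356 @ $11 + 22 @ $15 = $5,386
Jul 16, 753 sold [LIFO — newest first]: 165 @ $17 + 271 @ $13 + 299 @ $11 + 18 @ $15 = $9,887
Jul 18, 204 sold [LIFO — newest first]: 204 @ $15 = $3,060
Total COGS = $5,386 + $9,887 + $3,060 = $18,333
Ending inventory: 55 @ $15 = $825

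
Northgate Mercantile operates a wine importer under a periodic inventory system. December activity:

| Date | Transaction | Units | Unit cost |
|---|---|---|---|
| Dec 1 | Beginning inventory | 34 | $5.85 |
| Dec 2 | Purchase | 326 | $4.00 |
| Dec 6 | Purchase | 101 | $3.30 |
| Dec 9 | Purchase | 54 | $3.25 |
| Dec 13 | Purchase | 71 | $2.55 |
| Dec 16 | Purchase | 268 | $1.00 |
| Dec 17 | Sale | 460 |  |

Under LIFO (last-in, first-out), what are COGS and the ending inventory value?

Dec 17, 460 sold [LIFO — newest first]: 268 @ $1.00 + 71 @ $2.55 + 54 @ $3.25 + 67 @ $3.30 = $845.65
Ending inventory: 34 @ $5.85 + 326 @ $4.00 + 34 @ $3.30 = $1,615.10

COGS = $845.65; ending inventory = $1,615.10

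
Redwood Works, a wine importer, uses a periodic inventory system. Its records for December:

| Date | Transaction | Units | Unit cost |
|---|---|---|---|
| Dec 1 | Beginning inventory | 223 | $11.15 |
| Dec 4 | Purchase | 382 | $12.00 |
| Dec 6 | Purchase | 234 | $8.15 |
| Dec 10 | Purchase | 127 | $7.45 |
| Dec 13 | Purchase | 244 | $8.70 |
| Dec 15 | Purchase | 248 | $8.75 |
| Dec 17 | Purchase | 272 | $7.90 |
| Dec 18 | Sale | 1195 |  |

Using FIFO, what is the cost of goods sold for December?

COGS = $11,916.00

Dec 18, 1195 sold [FIFO — oldest first]: 223 @ $11.15 + 382 @ $12.00 + 234 @ $8.15 + 127 @ $7.45 + 229 @ $8.70 = $11,916.00
Ending inventory: 15 @ $8.70 + 248 @ $8.75 + 272 @ $7.90 = $4,449.30
Check: goods available $16,365.30 = COGS $11,916.00 + ending $4,449.30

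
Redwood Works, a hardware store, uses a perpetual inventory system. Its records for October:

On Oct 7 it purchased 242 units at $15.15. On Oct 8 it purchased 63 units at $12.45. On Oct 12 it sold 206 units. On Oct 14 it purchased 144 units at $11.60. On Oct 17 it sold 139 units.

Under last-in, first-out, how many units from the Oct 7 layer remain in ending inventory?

99

Oct 12, 206 sold [LIFO — newest first]: 63 @ $12.45 + 143 @ $15.15 = $2,950.80
Oct 17, 139 sold [LIFO — newest first]: 139 @ $11.60 = $1,612.40
Total COGS = $2,950.80 + $1,612.40 = $4,563.20
Ending inventory: 99 @ $15.15 + 5 @ $11.60 = $1,557.85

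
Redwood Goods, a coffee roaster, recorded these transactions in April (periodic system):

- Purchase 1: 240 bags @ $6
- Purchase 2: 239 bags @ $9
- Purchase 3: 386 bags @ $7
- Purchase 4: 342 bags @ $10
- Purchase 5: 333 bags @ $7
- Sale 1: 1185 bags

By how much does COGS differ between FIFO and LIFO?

$76

FIFO COGS: 240 @ $6 + 239 @ $9 + 386 @ $7 + 320 @ $10 = $9,493
LIFO COGS: 333 @ $7 + 342 @ $10 + 386 @ $7 + 124 @ $9 = $9,569
Difference = |$9,493 − $9,569| = $76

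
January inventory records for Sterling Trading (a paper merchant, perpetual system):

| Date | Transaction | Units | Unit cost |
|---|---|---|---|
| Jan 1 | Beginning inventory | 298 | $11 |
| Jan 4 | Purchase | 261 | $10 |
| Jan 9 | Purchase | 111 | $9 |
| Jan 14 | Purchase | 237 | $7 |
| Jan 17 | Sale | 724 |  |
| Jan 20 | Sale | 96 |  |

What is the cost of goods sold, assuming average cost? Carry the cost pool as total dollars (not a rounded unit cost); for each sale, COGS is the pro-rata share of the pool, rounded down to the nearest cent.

COGS = $7,726.26

After Jan 1: 298 on hand, pool $3,278.00 (≈ $11.0000 each)
After Jan 4: 559 on hand, pool $5,888.00 (≈ $10.5331 each)
After Jan 9: 670 on hand, pool $6,887.00 (≈ $10.2791 each)
After Jan 14: 907 on hand, pool $8,546.00 (≈ $9.4223 each)
Jan 17, sell 724: 724/907 × $8,546.00 → $6,821.72
Jan 20, sell 96: 96/183 × $1,724.28 → $904.54
Total COGS = $6,821.72 + $904.54 = $7,726.26
Ending inventory (cost pool remaining) = $819.74
Check: goods available $8,546.00 = COGS $7,726.26 + ending $819.74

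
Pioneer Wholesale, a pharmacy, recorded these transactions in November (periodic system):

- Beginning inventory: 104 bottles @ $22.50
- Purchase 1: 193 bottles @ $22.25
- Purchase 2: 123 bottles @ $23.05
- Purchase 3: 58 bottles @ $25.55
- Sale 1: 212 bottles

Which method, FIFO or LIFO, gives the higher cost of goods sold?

FIFO COGS: 104 @ $22.50 + 108 @ $22.25 = $4,743.00
LIFO COGS: 58 @ $25.55 + 123 @ $23.05 + 31 @ $22.25 = $5,006.80

LIFO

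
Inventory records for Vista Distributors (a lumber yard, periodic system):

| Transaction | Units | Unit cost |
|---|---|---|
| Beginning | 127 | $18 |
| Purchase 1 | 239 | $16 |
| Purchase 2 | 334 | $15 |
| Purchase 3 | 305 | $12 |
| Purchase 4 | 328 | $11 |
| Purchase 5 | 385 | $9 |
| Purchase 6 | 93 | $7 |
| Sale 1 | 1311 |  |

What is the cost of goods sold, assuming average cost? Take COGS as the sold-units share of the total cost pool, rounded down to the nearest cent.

Sale 1, sell 1311: 1311/1811 × $22,504.00 → $16,290.85
Ending inventory (cost pool remaining) = $6,213.15
Check: goods available $22,504.00 = COGS $16,290.85 + ending $6,213.15

COGS = $16,290.85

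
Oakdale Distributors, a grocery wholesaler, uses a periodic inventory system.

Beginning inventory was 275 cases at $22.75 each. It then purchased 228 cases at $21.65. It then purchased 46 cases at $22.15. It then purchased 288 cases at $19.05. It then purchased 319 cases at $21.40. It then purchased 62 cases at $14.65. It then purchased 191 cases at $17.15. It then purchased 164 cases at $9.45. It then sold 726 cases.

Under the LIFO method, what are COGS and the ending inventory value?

COGS = $12,346.35; ending inventory = $17,911.75

Sale 1 (726) [LIFO — newest first]: 164 @ $9.45 + 191 @ $17.15 + 62 @ $14.65 + 309 @ $21.40 = $12,346.35
Ending inventory: 275 @ $22.75 + 228 @ $21.65 + 46 @ $22.15 + 288 @ $19.05 + 10 @ $21.40 = $17,911.75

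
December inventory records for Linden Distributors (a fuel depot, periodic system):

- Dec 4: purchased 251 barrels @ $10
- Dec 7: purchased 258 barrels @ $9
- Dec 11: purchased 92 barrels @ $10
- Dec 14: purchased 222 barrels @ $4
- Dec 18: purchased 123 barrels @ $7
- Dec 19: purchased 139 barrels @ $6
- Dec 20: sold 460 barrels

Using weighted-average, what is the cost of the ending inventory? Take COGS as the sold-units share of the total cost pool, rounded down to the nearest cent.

Ending inventory = $4,801.27

Dec 20, sell 460: 460/1085 × $8,335.00 → $3,533.73
Ending inventory (cost pool remaining) = $4,801.27
Check: goods available $8,335.00 = COGS $3,533.73 + ending $4,801.27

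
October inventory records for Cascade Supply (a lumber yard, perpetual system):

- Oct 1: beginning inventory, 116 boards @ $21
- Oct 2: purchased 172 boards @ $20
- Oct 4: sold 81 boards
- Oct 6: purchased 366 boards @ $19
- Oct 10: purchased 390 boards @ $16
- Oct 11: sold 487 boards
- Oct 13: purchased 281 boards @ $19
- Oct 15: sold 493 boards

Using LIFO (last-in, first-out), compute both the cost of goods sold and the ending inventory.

COGS = $19,070; ending inventory = $5,339

Oct 4, 81 sold [LIFO — newest first]: 81 @ $20 = $1,620
Oct 11, 487 sold [LIFO — newest first]: 390 @ $16 + 97 @ $19 = $8,083
Oct 15, 493 sold [LIFO — newest first]: 281 @ $19 + 212 @ $19 = $9,367
Total COGS = $1,620 + $8,083 + $9,367 = $19,070
Ending inventory: 116 @ $21 + 91 @ $20 + 57 @ $19 = $5,339
Check: goods available $24,409 = COGS $19,070 + ending $5,339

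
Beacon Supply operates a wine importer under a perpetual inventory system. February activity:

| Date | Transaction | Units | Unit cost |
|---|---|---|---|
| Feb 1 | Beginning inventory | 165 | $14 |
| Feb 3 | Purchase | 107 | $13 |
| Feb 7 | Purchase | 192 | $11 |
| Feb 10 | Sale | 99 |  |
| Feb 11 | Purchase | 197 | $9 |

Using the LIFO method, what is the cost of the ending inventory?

Ending inventory = $6,497

Feb 10, 99 sold [LIFO — newest first]: 99 @ $11 = $1,089
Ending inventory: 165 @ $14 + 107 @ $13 + 93 @ $11 + 197 @ $9 = $6,497
Check: goods available $7,586 = COGS $1,089 + ending $6,497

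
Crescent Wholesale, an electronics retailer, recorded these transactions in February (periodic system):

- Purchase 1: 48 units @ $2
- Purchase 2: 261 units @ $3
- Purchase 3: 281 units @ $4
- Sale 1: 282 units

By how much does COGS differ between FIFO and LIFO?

$329

FIFO COGS: 48 @ $2 + 234 @ $3 = $798
LIFO COGS: 281 @ $4 + 1 @ $3 = $1,127
Difference = |$798 − $1,127| = $329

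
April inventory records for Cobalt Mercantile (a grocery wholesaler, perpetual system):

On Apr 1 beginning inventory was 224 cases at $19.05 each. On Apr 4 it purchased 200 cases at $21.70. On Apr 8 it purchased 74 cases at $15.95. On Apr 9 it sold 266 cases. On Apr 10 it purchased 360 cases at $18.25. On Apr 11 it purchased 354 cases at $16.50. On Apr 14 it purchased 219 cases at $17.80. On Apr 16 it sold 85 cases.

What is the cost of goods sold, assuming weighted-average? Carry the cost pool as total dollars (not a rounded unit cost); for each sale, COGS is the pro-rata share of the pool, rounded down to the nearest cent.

COGS = $6,750.47

After Apr 1: 224 on hand, pool $4,267.20 (≈ $19.0500 each)
After Apr 4: 424 on hand, pool $8,607.20 (≈ $20.3000 each)
After Apr 8: 498 on hand, pool $9,787.50 (≈ $19.6536 each)
Apr 9, sell 266: 266/498 × $9,787.50 → $5,227.86
After Apr 10: 592 on hand, pool $11,129.64 (≈ $18.8001 each)
After Apr 11: 946 on hand, pool $16,970.64 (≈ $17.9394 each)
After Apr 14: 1165 on hand, pool $20,868.84 (≈ $17.9132 each)
Apr 16, sell 85: 85/1165 × $20,868.84 → $1,522.61
Total COGS = $5,227.86 + $1,522.61 = $6,750.47
Ending inventory (cost pool remaining) = $19,346.23
Check: goods available $26,096.70 = COGS $6,750.47 + ending $19,346.23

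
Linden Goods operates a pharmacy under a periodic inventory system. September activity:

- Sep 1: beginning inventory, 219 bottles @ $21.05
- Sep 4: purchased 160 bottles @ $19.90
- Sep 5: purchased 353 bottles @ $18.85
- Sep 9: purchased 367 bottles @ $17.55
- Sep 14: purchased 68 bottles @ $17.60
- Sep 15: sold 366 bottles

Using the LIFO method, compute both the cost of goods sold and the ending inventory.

Sep 15, 366 sold [LIFO — newest first]: 68 @ $17.60 + 298 @ $17.55 = $6,426.70
Ending inventory: 219 @ $21.05 + 160 @ $19.90 + 353 @ $18.85 + 69 @ $17.55 = $15,658.95

COGS = $6,426.70; ending inventory = $15,658.95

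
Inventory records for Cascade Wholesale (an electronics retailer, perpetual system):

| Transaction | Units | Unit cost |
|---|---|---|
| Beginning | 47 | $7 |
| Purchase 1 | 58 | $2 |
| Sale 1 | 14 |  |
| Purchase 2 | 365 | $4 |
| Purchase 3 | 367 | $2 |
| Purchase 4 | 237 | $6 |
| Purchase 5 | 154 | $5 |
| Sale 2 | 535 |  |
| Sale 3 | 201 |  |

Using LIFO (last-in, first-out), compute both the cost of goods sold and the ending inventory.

COGS = $2,910; ending inventory = $1,921

Sale 1 (14) [LIFO — newest first]: 14 @ $2 = $28
Sale 2 (535) [LIFO — newest first]: 154 @ $5 + 237 @ $6 + 144 @ $2 = $2,480
Sale 3 (201) [LIFO — newest first]: 201 @ $2 = $402
Total COGS = $28 + $2,480 + $402 = $2,910
Ending inventory: 47 @ $7 + 44 @ $2 + 365 @ $4 + 22 @ $2 = $1,921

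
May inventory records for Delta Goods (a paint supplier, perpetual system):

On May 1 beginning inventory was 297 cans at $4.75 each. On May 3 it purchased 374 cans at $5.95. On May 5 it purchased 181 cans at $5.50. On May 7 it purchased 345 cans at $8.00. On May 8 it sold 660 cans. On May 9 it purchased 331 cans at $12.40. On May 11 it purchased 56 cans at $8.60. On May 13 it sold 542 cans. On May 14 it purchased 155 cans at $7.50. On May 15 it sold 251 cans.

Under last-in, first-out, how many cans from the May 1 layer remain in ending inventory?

May 8, 660 sold [LIFO — newest first]: 345 @ $8.00 + 181 @ $5.50 + 134 @ $5.95 = $4,552.80
May 13, 542 sold [LIFO — newest first]: 56 @ $8.60 + 331 @ $12.40 + 155 @ $5.95 = $5,508.25
May 15, 251 sold [LIFO — newest first]: 155 @ $7.50 + 85 @ $5.95 + 11 @ $4.75 = $1,720.50
Total COGS = $4,552.80 + $5,508.25 + $1,720.50 = $11,781.55
Ending inventory: 286 @ $4.75 = $1,358.50
Check: goods available $13,140.05 = COGS $11,781.55 + ending $1,358.50

286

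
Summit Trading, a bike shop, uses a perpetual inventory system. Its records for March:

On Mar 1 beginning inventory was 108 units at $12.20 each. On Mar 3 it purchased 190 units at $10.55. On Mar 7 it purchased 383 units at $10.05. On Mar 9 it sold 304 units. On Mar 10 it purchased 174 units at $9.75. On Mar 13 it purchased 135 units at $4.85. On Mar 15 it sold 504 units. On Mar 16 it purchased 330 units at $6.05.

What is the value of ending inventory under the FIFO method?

Mar 9, 304 sold [FIFO — oldest first]: 108 @ $12.20 + 190 @ $10.55 + 6 @ $10.05 = $3,382.40
Mar 15, 504 sold [FIFO — oldest first]: 377 @ $10.05 + 127 @ $9.75 = $5,027.10
Total COGS = $3,382.40 + $5,027.10 = $8,409.50
Ending inventory: 47 @ $9.75 + 135 @ $4.85 + 330 @ $6.05 = $3,109.50
Check: goods available $11,519.00 = COGS $8,409.50 + ending $3,109.50

Ending inventory = $3,109.50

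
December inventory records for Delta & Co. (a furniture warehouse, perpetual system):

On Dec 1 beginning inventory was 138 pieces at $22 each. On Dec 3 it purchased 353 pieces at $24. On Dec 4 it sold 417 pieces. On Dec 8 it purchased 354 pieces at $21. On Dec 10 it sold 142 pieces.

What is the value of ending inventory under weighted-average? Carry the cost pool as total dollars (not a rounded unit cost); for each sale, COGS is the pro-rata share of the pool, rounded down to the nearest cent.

Ending inventory = $6,126.56

After Dec 1: 138 on hand, pool $3,036.00 (≈ $22.0000 each)
After Dec 3: 491 on hand, pool $11,508.00 (≈ $23.4379 each)
Dec 4, sell 417: 417/491 × $11,508.00 → $9,773.59
After Dec 8: 428 on hand, pool $9,168.41 (≈ $21.4215 each)
Dec 10, sell 142: 142/428 × $9,168.41 → $3,041.85
Total COGS = $9,773.59 + $3,041.85 = $12,815.44
Ending inventory (cost pool remaining) = $6,126.56
Check: goods available $18,942.00 = COGS $12,815.44 + ending $6,126.56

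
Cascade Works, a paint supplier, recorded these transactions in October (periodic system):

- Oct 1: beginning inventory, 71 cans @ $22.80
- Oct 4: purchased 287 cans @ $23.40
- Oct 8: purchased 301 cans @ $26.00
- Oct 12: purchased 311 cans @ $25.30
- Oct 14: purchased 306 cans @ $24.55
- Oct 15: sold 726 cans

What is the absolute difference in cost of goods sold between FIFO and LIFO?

$358.90

FIFO COGS: 71 @ $22.80 + 287 @ $23.40 + 301 @ $26.00 + 67 @ $25.30 = $17,855.70
LIFO COGS: 306 @ $24.55 + 311 @ $25.30 + 109 @ $26.00 = $18,214.60
Difference = |$17,855.70 − $18,214.60| = $358.90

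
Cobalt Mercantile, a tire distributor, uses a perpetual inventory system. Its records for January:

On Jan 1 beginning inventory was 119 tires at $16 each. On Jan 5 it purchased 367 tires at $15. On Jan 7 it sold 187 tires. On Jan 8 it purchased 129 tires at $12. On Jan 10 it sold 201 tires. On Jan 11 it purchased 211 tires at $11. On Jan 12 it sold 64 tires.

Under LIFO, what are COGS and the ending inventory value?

Jan 7, 187 sold [LIFO — newest first]: 187 @ $15 = $2,805
Jan 10, 201 sold [LIFO — newest first]: 129 @ $12 + 72 @ $15 = $2,628
Jan 12, 64 sold [LIFO — newest first]: 64 @ $11 = $704
Total COGS = $2,805 + $2,628 + $704 = $6,137
Ending inventory: 119 @ $16 + 108 @ $15 + 147 @ $11 = $5,141

COGS = $6,137; ending inventory = $5,141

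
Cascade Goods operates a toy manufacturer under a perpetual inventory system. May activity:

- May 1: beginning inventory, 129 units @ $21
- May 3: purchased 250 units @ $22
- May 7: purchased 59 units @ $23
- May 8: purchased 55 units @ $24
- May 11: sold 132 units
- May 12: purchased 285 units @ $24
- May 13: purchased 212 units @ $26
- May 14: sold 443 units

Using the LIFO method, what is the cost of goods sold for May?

May 11, 132 sold [LIFO — newest first]: 55 @ $24 + 59 @ $23 + 18 @ $22 = $3,073
May 14, 443 sold [LIFO — newest first]: 212 @ $26 + 231 @ $24 = $11,056
Total COGS = $3,073 + $11,056 = $14,129
Ending inventory: 129 @ $21 + 232 @ $22 + 54 @ $24 = $9,109
Check: goods available $23,238 = COGS $14,129 + ending $9,109

COGS = $14,129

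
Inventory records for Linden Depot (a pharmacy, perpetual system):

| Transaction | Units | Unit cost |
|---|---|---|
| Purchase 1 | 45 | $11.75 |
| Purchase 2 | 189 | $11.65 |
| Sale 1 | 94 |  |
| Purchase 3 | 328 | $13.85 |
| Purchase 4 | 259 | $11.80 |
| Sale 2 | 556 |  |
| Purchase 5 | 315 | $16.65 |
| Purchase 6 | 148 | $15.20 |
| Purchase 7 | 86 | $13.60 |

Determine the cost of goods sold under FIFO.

Sale 1 (94) [FIFO — oldest first]: 45 @ $11.75 + 49 @ $11.65 = $1,099.60
Sale 2 (556) [FIFO — oldest first]: 140 @ $11.65 + 328 @ $13.85 + 88 @ $11.80 = $7,212.20
Total COGS = $1,099.60 + $7,212.20 = $8,311.80
Ending inventory: 171 @ $11.80 + 315 @ $16.65 + 148 @ $15.20 + 86 @ $13.60 = $10,681.75
Check: goods available $18,993.55 = COGS $8,311.80 + ending $10,681.75

COGS = $8,311.80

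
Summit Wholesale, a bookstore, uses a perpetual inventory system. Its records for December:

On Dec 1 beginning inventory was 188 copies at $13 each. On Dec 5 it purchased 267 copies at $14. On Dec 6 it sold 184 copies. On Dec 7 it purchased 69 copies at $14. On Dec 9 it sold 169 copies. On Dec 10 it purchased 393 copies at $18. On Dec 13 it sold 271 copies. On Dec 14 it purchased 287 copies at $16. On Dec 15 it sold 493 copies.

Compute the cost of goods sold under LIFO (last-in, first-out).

COGS = $17,683

Dec 6, 184 sold [LIFO — newest first]: 184 @ $14 = $2,576
Dec 9, 169 sold [LIFO — newest first]: 69 @ $14 + 83 @ $14 + 17 @ $13 = $2,349
Dec 13, 271 sold [LIFO — newest first]: 271 @ $18 = $4,878
Dec 15, 493 sold [LIFO — newest first]: 287 @ $16 + 122 @ $18 + 84 @ $13 = $7,880
Total COGS = $2,576 + $2,349 + $4,878 + $7,880 = $17,683
Ending inventory: 87 @ $13 = $1,131
Check: goods available $18,814 = COGS $17,683 + ending $1,131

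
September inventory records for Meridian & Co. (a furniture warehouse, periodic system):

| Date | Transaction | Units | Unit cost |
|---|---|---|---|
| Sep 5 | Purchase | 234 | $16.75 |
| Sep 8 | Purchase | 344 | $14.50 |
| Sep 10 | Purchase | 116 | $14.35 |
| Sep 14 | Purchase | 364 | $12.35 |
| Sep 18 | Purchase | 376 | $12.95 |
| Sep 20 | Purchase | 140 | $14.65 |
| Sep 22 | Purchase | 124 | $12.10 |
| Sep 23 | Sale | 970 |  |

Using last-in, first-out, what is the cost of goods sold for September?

Sep 23, 970 sold [LIFO — newest first]: 124 @ $12.10 + 140 @ $14.65 + 376 @ $12.95 + 330 @ $12.35 = $12,496.10
Ending inventory: 234 @ $16.75 + 344 @ $14.50 + 116 @ $14.35 + 34 @ $12.35 = $10,992.00

COGS = $12,496.10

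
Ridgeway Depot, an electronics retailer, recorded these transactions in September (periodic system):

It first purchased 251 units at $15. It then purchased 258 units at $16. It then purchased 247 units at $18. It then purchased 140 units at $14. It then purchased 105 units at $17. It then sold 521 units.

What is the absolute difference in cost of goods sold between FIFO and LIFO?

$546

FIFO COGS: 251 @ $15 + 258 @ $16 + 12 @ $18 = $8,109
LIFO COGS: 105 @ $17 + 140 @ $14 + 247 @ $18 + 29 @ $16 = $8,655
Difference = |$8,109 − $8,655| = $546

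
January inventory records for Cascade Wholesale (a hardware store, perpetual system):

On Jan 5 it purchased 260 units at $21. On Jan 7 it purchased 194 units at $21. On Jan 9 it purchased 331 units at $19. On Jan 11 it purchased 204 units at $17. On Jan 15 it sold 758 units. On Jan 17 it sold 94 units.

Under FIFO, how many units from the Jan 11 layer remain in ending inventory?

Jan 15, 758 sold [FIFO — oldest first]: 260 @ $21 + 194 @ $21 + 304 @ $19 = $15,310
Jan 17, 94 sold [FIFO — oldest first]: 27 @ $19 + 67 @ $17 = $1,652
Total COGS = $15,310 + $1,652 = $16,962
Ending inventory: 137 @ $17 = $2,329

137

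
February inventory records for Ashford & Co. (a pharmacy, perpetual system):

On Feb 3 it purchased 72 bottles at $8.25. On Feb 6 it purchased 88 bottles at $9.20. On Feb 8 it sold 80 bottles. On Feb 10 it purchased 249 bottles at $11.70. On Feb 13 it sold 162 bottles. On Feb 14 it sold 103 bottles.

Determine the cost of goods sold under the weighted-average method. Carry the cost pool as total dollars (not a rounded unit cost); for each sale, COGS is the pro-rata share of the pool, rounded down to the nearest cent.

COGS = $3,613.65

After Feb 3: 72 on hand, pool $594.00 (≈ $8.2500 each)
After Feb 6: 160 on hand, pool $1,403.60 (≈ $8.7725 each)
Feb 8, sell 80: 80/160 × $1,403.60 → $701.80
After Feb 10: 329 on hand, pool $3,615.10 (≈ $10.9881 each)
Feb 13, sell 162: 162/329 × $3,615.10 → $1,780.07
Feb 14, sell 103: 103/167 × $1,835.03 → $1,131.78
Total COGS = $701.80 + $1,780.07 + $1,131.78 = $3,613.65
Ending inventory (cost pool remaining) = $703.25
Check: goods available $4,316.90 = COGS $3,613.65 + ending $703.25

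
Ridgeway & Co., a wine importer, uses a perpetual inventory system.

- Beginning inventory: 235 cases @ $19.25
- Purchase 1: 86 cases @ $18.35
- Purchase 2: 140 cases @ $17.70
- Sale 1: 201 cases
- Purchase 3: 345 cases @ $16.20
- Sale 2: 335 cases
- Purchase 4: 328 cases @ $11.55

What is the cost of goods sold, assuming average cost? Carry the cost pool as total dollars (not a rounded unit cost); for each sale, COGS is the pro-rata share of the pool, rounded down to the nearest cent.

COGS = $9,515.04

After Beginning: 235 on hand, pool $4,523.75 (≈ $19.2500 each)
After Purchase 1: 321 on hand, pool $6,101.85 (≈ $19.0089 each)
After Purchase 2: 461 on hand, pool $8,579.85 (≈ $18.6114 each)
Sale 1, sell 201: 201/461 × $8,579.85 → $3,740.88
After Purchase 3: 605 on hand, pool $10,427.97 (≈ $17.2363 each)
Sale 2, sell 335: 335/605 × $10,427.97 → $5,774.16
After Purchase 4: 598 on hand, pool $8,442.21 (≈ $14.1174 each)
Total COGS = $3,740.88 + $5,774.16 = $9,515.04
Ending inventory (cost pool remaining) = $8,442.21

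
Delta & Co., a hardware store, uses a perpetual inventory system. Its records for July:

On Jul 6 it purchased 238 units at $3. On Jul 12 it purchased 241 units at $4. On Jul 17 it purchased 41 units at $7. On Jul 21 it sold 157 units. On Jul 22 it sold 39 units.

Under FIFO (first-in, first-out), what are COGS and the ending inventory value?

Jul 21, 157 sold [FIFO — oldest first]: 157 @ $3 = $471
Jul 22, 39 sold [FIFO — oldest first]: 39 @ $3 = $117
Total COGS = $471 + $117 = $588
Ending inventory: 42 @ $3 + 241 @ $4 + 41 @ $7 = $1,377

COGS = $588; ending inventory = $1,377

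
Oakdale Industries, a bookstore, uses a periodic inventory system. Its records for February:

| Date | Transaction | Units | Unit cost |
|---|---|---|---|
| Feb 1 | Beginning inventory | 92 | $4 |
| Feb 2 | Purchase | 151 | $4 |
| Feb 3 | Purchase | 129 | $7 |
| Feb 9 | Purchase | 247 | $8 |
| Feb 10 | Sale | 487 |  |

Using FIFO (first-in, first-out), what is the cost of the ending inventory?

Ending inventory = $1,056

Feb 10, 487 sold [FIFO — oldest first]: 92 @ $4 + 151 @ $4 + 129 @ $7 + 115 @ $8 = $2,795
Ending inventory: 132 @ $8 = $1,056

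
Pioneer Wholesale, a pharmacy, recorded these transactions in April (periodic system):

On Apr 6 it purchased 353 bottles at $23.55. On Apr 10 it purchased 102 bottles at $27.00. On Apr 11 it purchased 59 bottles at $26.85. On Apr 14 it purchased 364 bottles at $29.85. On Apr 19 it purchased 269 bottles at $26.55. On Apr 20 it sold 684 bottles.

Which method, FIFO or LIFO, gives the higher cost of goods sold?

FIFO COGS: 353 @ $23.55 + 102 @ $27.00 + 59 @ $26.85 + 170 @ $29.85 = $17,725.80
LIFO COGS: 269 @ $26.55 + 364 @ $29.85 + 51 @ $26.85 = $19,376.70

LIFO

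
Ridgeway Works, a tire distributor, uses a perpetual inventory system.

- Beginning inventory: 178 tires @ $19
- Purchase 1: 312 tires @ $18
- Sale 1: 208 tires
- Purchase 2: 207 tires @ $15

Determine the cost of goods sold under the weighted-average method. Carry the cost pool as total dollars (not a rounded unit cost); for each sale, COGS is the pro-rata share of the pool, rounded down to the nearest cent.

After Beginning: 178 on hand, pool $3,382.00 (≈ $19.0000 each)
After Purchase 1: 490 on hand, pool $8,998.00 (≈ $18.3633 each)
Sale 1, sell 208: 208/490 × $8,998.00 → $3,819.55
After Purchase 2: 489 on hand, pool $8,283.45 (≈ $16.9396 each)
Ending inventory (cost pool remaining) = $8,283.45

COGS = $3,819.55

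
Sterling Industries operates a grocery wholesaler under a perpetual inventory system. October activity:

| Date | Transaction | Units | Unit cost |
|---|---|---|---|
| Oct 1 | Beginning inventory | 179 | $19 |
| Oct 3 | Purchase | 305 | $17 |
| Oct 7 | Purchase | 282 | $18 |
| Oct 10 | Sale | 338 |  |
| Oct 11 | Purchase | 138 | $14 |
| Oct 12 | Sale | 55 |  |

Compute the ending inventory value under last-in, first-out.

Ending inventory = $8,796

Oct 10, 338 sold [LIFO — newest first]: 282 @ $18 + 56 @ $17 = $6,028
Oct 12, 55 sold [LIFO — newest first]: 55 @ $14 = $770
Total COGS = $6,028 + $770 = $6,798
Ending inventory: 179 @ $19 + 249 @ $17 + 83 @ $14 = $8,796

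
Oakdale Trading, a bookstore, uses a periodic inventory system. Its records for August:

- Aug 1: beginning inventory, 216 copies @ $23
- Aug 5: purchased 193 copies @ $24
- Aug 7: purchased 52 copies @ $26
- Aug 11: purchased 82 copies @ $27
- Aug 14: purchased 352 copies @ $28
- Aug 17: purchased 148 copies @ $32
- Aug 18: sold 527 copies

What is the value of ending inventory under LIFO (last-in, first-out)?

Aug 18, 527 sold [LIFO — newest first]: 148 @ $32 + 352 @ $28 + 27 @ $27 = $15,321
Ending inventory: 216 @ $23 + 193 @ $24 + 52 @ $26 + 55 @ $27 = $12,437
Check: goods available $27,758 = COGS $15,321 + ending $12,437

Ending inventory = $12,437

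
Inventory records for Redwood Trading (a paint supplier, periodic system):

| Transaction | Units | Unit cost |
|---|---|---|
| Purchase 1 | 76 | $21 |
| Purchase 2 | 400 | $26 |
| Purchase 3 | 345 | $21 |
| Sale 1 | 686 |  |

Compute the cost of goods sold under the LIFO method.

COGS = $16,111

Sale 1 (686) [LIFO — newest first]: 345 @ $21 + 341 @ $26 = $16,111
Ending inventory: 76 @ $21 + 59 @ $26 = $3,130
Check: goods available $19,241 = COGS $16,111 + ending $3,130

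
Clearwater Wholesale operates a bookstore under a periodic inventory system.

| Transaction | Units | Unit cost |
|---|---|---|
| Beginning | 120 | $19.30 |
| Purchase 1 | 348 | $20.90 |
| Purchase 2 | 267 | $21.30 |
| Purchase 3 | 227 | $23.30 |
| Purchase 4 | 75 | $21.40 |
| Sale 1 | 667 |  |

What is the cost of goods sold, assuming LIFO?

COGS = $14,629.40

Sale 1 (667) [LIFO — newest first]: 75 @ $21.40 + 227 @ $23.30 + 267 @ $21.30 + 98 @ $20.90 = $14,629.40
Ending inventory: 120 @ $19.30 + 250 @ $20.90 = $7,541.00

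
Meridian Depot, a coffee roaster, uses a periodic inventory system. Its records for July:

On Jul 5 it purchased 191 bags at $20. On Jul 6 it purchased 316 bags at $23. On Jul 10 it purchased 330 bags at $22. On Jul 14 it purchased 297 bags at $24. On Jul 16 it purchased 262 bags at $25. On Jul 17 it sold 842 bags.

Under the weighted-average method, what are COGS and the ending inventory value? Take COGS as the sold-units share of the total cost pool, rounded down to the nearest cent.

Jul 17, sell 842: 842/1396 × $32,026.00 → $19,316.54
Ending inventory (cost pool remaining) = $12,709.46
Check: goods available $32,026.00 = COGS $19,316.54 + ending $12,709.46

COGS = $19,316.54; ending inventory = $12,709.46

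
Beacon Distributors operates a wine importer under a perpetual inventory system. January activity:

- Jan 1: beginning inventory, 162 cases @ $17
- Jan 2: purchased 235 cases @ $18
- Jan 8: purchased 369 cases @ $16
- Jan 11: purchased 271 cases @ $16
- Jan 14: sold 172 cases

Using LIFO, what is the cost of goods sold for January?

COGS = $2,752

Jan 14, 172 sold [LIFO — newest first]: 172 @ $16 = $2,752
Ending inventory: 162 @ $17 + 235 @ $18 + 369 @ $16 + 99 @ $16 = $14,472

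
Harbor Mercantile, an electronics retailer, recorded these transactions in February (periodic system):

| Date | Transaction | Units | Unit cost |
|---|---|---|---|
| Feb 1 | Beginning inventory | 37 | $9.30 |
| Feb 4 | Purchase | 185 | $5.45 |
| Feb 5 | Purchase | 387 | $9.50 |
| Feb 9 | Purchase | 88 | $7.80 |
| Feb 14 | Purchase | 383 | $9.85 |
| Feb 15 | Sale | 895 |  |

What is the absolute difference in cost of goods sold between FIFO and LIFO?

$671.55

FIFO COGS: 37 @ $9.30 + 185 @ $5.45 + 387 @ $9.50 + 88 @ $7.80 + 198 @ $9.85 = $7,665.55
LIFO COGS: 383 @ $9.85 + 88 @ $7.80 + 387 @ $9.50 + 37 @ $5.45 = $8,337.10
Difference = |$7,665.55 − $8,337.10| = $671.55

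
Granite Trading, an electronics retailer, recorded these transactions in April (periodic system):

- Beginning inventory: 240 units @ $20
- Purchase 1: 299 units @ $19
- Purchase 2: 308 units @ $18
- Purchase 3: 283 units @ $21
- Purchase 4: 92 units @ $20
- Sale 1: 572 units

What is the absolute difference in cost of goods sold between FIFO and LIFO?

$254

FIFO COGS: 240 @ $20 + 299 @ $19 + 33 @ $18 = $11,075
LIFO COGS: 92 @ $20 + 283 @ $21 + 197 @ $18 = $11,329
Difference = |$11,075 − $11,329| = $254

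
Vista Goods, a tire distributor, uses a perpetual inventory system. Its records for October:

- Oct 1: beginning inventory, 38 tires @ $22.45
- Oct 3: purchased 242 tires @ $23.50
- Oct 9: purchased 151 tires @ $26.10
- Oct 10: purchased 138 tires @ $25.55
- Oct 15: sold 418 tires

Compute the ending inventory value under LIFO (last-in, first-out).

Oct 15, 418 sold [LIFO — newest first]: 138 @ $25.55 + 151 @ $26.10 + 129 @ $23.50 = $10,498.50
Ending inventory: 38 @ $22.45 + 113 @ $23.50 = $3,508.60

Ending inventory = $3,508.60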